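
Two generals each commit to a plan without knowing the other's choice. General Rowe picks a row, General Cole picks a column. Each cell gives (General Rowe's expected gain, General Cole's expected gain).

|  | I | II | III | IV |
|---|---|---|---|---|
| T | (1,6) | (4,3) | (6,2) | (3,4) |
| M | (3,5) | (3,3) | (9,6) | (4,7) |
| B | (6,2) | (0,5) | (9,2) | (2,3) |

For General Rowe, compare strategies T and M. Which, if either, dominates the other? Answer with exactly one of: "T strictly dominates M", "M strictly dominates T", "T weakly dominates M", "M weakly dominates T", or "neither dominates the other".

Compare T to M across every action of General Cole: I: 1<3, II: 4>3, III: 6<9, IV: 3<4.
T does better at II but worse at I, III, IV; neither strategy dominates the other.

neither dominates the other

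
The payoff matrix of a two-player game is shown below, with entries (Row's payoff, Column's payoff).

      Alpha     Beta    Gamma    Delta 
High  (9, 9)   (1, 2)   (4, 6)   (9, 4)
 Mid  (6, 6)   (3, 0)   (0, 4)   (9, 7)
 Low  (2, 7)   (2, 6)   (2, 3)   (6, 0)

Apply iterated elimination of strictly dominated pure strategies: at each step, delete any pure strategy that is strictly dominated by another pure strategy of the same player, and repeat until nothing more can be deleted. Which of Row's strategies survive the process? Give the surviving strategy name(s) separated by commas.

Column's strategy Beta is strictly dominated by Alpha (High: 9>2, Mid: 6>0, Low: 7>6) and is removed.
Row's strategy Low is strictly dominated by High (Alpha: 9>2, Gamma: 4>2, Delta: 9>6) and is removed.
Column Gamma is eliminated: Alpha beats it against every remaining row (High: 9>6, Mid: 6>4).
Among the remaining strategies, none is strictly dominated by another pure strategy of the same player, so the elimination stops.
Surviving strategies — Row: {High, Mid}; Column: {Alpha, Delta}.

High, Mid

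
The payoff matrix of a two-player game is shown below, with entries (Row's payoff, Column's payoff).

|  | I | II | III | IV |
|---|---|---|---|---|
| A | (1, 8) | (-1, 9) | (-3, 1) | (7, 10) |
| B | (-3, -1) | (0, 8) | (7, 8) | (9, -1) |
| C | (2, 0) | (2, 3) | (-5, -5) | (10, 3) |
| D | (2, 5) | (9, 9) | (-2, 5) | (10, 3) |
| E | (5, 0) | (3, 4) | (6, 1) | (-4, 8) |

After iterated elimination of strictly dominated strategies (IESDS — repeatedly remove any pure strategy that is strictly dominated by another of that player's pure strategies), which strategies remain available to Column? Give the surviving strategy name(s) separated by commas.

Row A is eliminated: D beats it against every remaining column (I: 2>1, II: 9>-1, III: -2>-3, IV: 10>7).
Column I is eliminated: II beats it against every remaining row (B: 8>-1, C: 3>0, D: 9>5, E: 4>0).
Among the remaining strategies, none is strictly dominated by another pure strategy of the same player, so the elimination stops.
Surviving strategies — Row: {B, C, D, E}; Column: {II, III, IV}.

II, III, IV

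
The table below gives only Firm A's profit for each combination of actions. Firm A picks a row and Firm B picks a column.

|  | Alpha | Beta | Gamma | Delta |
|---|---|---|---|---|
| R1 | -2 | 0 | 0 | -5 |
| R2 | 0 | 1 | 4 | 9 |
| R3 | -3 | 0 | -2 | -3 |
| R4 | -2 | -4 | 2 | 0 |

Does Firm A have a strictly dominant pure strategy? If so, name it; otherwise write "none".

R2

R2 vs R1: Alpha: 0>-2, Beta: 1>0, Gamma: 4>0, Delta: 9>-5.
R2 vs R3: Alpha: 0>-3, Beta: 1>0, Gamma: 4>-2, Delta: 9>-3.
R2 vs R4: Alpha: 0>-2, Beta: 1>-4, Gamma: 4>2, Delta: 9>0.
R2 strictly beats every other strategy against every opponent action, so it is strictly dominant.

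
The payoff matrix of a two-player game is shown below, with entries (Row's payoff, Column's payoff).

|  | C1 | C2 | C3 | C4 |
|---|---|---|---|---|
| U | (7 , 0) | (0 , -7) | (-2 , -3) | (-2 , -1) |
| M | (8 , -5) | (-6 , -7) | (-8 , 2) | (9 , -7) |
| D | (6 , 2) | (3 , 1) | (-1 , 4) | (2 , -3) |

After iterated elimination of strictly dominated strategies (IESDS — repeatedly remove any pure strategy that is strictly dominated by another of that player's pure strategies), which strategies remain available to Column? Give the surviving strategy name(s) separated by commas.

C1, C3

For Column, C1 strictly dominates C2 on the remaining rows (U: 0>-7, M: -5>-7, D: 2>1); eliminate C2.
Column's strategy C4 is strictly dominated by C1 (U: 0>-1, M: -5>-7, D: 2>-3) and is removed.
Among the remaining strategies, none is strictly dominated by another pure strategy of the same player, so the elimination stops.
Surviving strategies — Row: {U, M, D}; Column: {C1, C3}.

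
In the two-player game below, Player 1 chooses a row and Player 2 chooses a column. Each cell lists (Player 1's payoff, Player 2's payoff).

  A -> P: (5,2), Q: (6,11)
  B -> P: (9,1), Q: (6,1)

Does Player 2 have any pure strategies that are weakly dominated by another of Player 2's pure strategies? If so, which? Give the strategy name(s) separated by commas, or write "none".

P

P: dominated, since Q does at least as well everywhere (A: 11>2, B: 1=1).
Q is not dominated — it holds its own against P at A (11>2).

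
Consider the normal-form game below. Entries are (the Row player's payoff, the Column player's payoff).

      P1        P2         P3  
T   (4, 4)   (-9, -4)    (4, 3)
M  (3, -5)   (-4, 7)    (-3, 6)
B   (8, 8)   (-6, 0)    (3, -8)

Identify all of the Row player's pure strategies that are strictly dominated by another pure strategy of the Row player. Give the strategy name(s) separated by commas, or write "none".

T: no other strategy beats it everywhere (M at P1 (4>3); B at P3 (4>3)).
M: no other strategy beats it everywhere (T at P2 (-4>-9); B at P2 (-4>-6)).
Nothing dominates B: T at P1 (8>4); M at P1 (8>3).

none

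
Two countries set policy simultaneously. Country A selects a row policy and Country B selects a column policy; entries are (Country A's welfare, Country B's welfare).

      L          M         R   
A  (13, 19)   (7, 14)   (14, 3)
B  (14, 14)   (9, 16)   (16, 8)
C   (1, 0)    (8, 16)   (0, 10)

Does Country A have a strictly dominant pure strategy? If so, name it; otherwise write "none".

B

B vs A: L: 14>13, M: 9>7, R: 16>14.
B vs C: L: 14>1, M: 9>8, R: 16>0.
B strictly beats every other strategy against every opponent action, so it is strictly dominant.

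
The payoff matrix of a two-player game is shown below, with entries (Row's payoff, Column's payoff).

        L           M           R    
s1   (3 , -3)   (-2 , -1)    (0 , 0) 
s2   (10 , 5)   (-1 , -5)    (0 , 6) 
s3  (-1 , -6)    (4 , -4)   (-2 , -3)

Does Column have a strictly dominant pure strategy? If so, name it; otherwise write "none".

R vs L: s1: 0>-3, s2: 6>5, s3: -3>-6.
R vs M: s1: 0>-1, s2: 6>-5, s3: -3>-4.
R strictly beats every other strategy against every opponent action, so it is strictly dominant.

R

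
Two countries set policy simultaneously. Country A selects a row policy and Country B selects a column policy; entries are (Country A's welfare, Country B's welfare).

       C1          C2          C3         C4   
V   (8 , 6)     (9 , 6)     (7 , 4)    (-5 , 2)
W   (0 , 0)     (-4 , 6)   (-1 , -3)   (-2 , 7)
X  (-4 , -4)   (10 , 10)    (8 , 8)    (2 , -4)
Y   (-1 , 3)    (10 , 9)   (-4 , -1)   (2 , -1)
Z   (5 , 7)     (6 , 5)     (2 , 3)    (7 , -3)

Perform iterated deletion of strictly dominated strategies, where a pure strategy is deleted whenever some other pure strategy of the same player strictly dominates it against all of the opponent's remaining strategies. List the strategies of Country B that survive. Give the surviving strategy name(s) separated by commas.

C1, C2

Row W is eliminated: Z beats it against every remaining column (C1: 5>0, C2: 6>-4, C3: 2>-1, C4: 7>-2).
Country B's strategy C3 is strictly dominated by C2 (V: 6>4, X: 10>8, Y: 9>-1, Z: 5>3) and is removed.
For Country B, C2 strictly dominates C4 on the remaining rows (V: 6>2, X: 10>-4, Y: 9>-1, Z: 5>-3); eliminate C4.
Country A's strategy Z is strictly dominated by V (C1: 8>5, C2: 9>6) and is removed.
Among the remaining strategies, none is strictly dominated by another pure strategy of the same player, so the elimination stops.
Surviving strategies — Country A: {V, X, Y}; Country B: {C1, C2}.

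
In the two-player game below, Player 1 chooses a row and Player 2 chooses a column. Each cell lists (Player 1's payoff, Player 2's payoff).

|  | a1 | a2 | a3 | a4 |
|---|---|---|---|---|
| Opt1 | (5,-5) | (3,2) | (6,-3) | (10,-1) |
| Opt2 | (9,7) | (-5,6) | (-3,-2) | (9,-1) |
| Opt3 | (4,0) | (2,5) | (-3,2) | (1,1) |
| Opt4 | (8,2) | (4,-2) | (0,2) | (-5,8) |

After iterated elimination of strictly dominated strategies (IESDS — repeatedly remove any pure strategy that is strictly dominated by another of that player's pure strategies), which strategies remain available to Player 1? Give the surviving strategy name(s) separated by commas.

Opt1, Opt2, Opt4

Player 1's strategy Opt3 is strictly dominated by Opt1 (a1: 5>4, a2: 3>2, a3: 6>-3, a4: 10>1) and is removed.
Player 2's strategy a3 is strictly dominated by a4 (Opt1: -1>-3, Opt2: -1>-2, Opt4: 8>2) and is removed.
Among the remaining strategies, none is strictly dominated by another pure strategy of the same player, so the elimination stops.
Surviving strategies — Player 1: {Opt1, Opt2, Opt4}; Player 2: {a1, a2, a4}.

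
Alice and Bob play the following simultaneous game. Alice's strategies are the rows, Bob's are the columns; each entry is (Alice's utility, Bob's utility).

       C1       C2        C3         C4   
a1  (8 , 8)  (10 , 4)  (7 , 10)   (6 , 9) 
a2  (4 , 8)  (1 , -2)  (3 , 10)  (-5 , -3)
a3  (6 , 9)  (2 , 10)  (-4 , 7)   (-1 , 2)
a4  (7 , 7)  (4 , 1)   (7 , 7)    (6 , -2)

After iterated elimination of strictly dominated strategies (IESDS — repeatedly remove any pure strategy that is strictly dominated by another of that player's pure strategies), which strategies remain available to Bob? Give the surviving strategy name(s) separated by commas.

Row a2 is eliminated: a1 beats it against every remaining column (C1: 8>4, C2: 10>1, C3: 7>3, C4: 6>-5).
Alice's strategy a3 is strictly dominated by a1 (C1: 8>6, C2: 10>2, C3: 7>-4, C4: 6>-1) and is removed.
Bob's strategy C2 is strictly dominated by C1 (a1: 8>4, a4: 7>1) and is removed.
Column C4 is eliminated: C3 beats it against every remaining row (a1: 10>9, a4: 7>-2).
Among the remaining strategies, none is strictly dominated by another pure strategy of the same player, so the elimination stops.
Surviving strategies — Alice: {a1, a4}; Bob: {C1, C3}.

C1, C3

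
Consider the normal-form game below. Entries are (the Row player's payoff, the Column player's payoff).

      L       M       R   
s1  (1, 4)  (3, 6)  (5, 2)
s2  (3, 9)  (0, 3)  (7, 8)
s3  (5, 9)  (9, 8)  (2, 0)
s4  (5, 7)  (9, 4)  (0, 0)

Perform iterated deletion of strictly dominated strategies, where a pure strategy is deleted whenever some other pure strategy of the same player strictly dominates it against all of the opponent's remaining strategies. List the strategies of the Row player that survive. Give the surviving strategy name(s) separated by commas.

s3, s4

The Column player's strategy R is strictly dominated by L (s1: 4>2, s2: 9>8, s3: 9>0, s4: 7>0) and is removed.
The Row player's strategy s1 is strictly dominated by s3 (L: 5>1, M: 9>3) and is removed.
Row s2 is eliminated: s3 beats it against every remaining column (L: 5>3, M: 9>0).
For the Column player, L strictly dominates M on the remaining rows (s3: 9>8, s4: 7>4); eliminate M.
Among the remaining strategies, none is strictly dominated by another pure strategy of the same player, so the elimination stops.
Surviving strategies — the Row player: {s3, s4}; the Column player: {L}.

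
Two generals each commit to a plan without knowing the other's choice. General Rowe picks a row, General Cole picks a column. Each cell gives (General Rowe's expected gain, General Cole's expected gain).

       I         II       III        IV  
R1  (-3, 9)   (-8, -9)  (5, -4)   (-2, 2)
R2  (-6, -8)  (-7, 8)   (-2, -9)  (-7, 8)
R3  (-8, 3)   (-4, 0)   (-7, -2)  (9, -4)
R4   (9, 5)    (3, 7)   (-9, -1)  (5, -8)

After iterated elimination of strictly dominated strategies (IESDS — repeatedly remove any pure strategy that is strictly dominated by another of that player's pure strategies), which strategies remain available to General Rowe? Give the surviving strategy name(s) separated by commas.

General Cole's strategy III is strictly dominated by I (R1: 9>-4, R2: -8>-9, R3: 3>-2, R4: 5>-1) and is removed.
Row R1 is eliminated: R4 beats it against every remaining column (I: 9>-3, II: 3>-8, IV: 5>-2).
General Rowe's strategy R2 is strictly dominated by R4 (I: 9>-6, II: 3>-7, IV: 5>-7) and is removed.
Column IV is eliminated: I beats it against every remaining row (R3: 3>-4, R4: 5>-8).
Row R3 is eliminated: R4 beats it against every remaining column (I: 9>-8, II: 3>-4).
Column I is eliminated: II beats it against every remaining row (R4: 7>5).
Among the remaining strategies, none is strictly dominated by another pure strategy of the same player, so the elimination stops.
Surviving strategies — General Rowe: {R4}; General Cole: {II}.

R4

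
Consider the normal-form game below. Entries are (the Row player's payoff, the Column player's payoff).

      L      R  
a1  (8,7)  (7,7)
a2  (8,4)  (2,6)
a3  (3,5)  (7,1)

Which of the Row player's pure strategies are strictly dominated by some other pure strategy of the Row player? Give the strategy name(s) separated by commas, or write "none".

Nothing dominates a1: a2 at L (8=8); a3 at L (8>3).
Nothing dominates a2: a1 at L (8=8); a3 at L (8>3).
a3: no other strategy beats it everywhere (a1 at R (7=7); a2 at R (7>2)).

none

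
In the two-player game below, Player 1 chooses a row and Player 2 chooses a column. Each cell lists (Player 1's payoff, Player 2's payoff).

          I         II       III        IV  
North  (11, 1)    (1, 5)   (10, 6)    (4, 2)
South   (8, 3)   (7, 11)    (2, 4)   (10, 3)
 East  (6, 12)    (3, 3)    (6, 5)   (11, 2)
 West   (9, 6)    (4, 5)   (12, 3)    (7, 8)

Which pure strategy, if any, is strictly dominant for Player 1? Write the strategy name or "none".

none

North fails to dominate South at II (1<7).
South fails to dominate North at I (8<11).
East fails to dominate North at I (6<11).
West fails to dominate North at I (9<11).
No single strategy dominates all the others.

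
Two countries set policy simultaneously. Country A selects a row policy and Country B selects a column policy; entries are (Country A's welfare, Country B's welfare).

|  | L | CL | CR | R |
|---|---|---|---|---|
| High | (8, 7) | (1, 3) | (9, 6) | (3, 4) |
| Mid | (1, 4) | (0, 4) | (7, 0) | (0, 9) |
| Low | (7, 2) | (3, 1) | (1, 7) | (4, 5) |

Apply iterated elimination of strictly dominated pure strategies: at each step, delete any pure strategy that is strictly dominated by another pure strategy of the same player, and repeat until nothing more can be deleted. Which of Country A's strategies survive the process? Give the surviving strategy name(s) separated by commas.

High

For Country A, High strictly dominates Mid on the remaining columns (L: 8>1, CL: 1>0, CR: 9>7, R: 3>0); eliminate Mid.
Country B's strategy CL is strictly dominated by L (High: 7>3, Low: 2>1) and is removed.
Country B's strategy R is strictly dominated by CR (High: 6>4, Low: 7>5) and is removed.
Row Low is eliminated: High beats it against every remaining column (L: 8>7, CR: 9>1).
Country B's strategy CR is strictly dominated by L (High: 7>6) and is removed.
Among the remaining strategies, none is strictly dominated by another pure strategy of the same player, so the elimination stops.
Surviving strategies — Country A: {High}; Country B: {L}.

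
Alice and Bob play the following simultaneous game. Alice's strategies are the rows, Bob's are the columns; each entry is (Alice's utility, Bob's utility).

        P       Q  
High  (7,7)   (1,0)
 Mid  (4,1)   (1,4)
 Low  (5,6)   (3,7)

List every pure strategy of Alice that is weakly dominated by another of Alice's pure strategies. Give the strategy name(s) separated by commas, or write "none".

High: no other strategy beats it everywhere (Mid at P (7>4); Low at P (7>5)).
High weakly dominates Mid — P: 7>4, Q: 1=1.
Low is not dominated — it holds its own against High at Q (3>1); Mid at P (5>4).

Mid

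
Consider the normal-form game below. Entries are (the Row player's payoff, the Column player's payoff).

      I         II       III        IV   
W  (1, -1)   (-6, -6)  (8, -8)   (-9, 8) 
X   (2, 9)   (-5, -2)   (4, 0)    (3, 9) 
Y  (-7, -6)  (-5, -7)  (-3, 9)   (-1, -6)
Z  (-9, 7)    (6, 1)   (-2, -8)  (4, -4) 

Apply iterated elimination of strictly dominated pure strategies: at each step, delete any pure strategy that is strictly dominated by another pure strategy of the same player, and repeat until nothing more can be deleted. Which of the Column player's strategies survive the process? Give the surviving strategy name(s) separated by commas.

Column II is eliminated: I beats it against every remaining row (W: -1>-6, X: 9>-2, Y: -6>-7, Z: 7>1).
The Row player's strategy Y is strictly dominated by X (I: 2>-7, III: 4>-3, IV: 3>-1) and is removed.
Column III is eliminated: I beats it against every remaining row (W: -1>-8, X: 9>0, Z: 7>-8).
The Row player's strategy W is strictly dominated by X (I: 2>1, IV: 3>-9) and is removed.
Among the remaining strategies, none is strictly dominated by another pure strategy of the same player, so the elimination stops.
Surviving strategies — the Row player: {X, Z}; the Column player: {I, IV}.

I, IV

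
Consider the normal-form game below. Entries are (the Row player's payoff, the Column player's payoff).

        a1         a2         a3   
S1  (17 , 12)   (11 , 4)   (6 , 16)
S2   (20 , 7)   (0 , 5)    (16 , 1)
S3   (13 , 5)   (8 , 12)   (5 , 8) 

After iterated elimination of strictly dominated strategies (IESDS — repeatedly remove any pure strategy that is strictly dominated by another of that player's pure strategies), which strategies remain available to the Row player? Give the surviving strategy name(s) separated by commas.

The Row player's strategy S3 is strictly dominated by S1 (a1: 17>13, a2: 11>8, a3: 6>5) and is removed.
For the Column player, a1 strictly dominates a2 on the remaining rows (S1: 12>4, S2: 7>5); eliminate a2.
Row S1 is eliminated: S2 beats it against every remaining column (a1: 20>17, a3: 16>6).
The Column player's strategy a3 is strictly dominated by a1 (S2: 7>1) and is removed.
Among the remaining strategies, none is strictly dominated by another pure strategy of the same player, so the elimination stops.
Surviving strategies — the Row player: {S2}; the Column player: {a1}.

S2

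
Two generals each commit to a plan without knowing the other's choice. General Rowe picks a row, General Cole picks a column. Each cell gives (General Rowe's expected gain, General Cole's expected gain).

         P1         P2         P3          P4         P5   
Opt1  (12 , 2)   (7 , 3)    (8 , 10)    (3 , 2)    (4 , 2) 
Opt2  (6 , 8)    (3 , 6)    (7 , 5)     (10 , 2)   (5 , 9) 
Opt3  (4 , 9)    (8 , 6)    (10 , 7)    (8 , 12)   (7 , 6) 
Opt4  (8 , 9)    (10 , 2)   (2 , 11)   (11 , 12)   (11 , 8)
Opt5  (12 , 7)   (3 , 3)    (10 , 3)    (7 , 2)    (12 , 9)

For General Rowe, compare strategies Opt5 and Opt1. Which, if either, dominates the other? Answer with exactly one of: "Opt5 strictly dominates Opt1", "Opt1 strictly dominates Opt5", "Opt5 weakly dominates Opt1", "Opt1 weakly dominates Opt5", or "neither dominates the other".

neither dominates the other

Opt5's payoffs vs Opt1's, by General Cole's action — P1: 12=12, P2: 3<7, P3: 10>8, P4: 7>3, P5: 12>4.
Opt5 does better at P3, P4, P5 but worse at P2; neither strategy dominates the other.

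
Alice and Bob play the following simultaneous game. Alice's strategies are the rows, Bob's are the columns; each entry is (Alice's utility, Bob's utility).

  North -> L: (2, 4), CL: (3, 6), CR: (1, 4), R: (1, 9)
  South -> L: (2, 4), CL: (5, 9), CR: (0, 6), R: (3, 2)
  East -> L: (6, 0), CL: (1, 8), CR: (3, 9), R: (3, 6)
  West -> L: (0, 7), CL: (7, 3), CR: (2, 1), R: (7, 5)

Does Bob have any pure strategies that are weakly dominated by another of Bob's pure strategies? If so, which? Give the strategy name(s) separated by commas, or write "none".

Nothing dominates L: CL at West (7>3); CR at West (7>1); R at South (4>2).
CL is not dominated — it holds its own against L at North (6>4); CR at North (6>4); R at South (9>2).
CR is not dominated — it holds its own against L at South (6>4); CL at East (9>8); R at South (6>2).
R: no other strategy beats it everywhere (L at North (9>4); CL at North (9>6); CR at North (9>4)).

none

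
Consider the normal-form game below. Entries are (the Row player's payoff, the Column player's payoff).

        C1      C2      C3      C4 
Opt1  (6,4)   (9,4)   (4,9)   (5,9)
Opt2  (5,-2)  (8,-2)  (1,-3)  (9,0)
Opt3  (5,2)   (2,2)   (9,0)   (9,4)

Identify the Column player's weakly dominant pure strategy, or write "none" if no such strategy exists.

C4

C4 vs C1: Opt1: 9>4, Opt2: 0>-2, Opt3: 4>2.
C4 vs C2: Opt1: 9>4, Opt2: 0>-2, Opt3: 4>2.
C4 vs C3: Opt1: 9=9, Opt2: 0>-3, Opt3: 4>0.
C4 is at least as good as every other strategy against every opponent action, so it is weakly dominant.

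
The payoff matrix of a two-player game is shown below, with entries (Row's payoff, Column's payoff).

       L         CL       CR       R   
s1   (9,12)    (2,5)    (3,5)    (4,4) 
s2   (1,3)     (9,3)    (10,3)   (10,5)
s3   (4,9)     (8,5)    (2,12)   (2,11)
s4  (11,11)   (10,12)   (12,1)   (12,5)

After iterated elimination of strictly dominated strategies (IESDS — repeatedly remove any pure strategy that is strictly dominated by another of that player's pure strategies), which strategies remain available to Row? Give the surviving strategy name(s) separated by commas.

s4

Row s1 is eliminated: s4 beats it against every remaining column (L: 11>9, CL: 10>2, CR: 12>3, R: 12>4).
For Row, s4 strictly dominates s2 on the remaining columns (L: 11>1, CL: 10>9, CR: 12>10, R: 12>10); eliminate s2.
Row's strategy s3 is strictly dominated by s4 (L: 11>4, CL: 10>8, CR: 12>2, R: 12>2) and is removed.
Column L is eliminated: CL beats it against every remaining row (s4: 12>11).
Column's strategy CR is strictly dominated by CL (s4: 12>1) and is removed.
Column's strategy R is strictly dominated by CL (s4: 12>5) and is removed.
Among the remaining strategies, none is strictly dominated by another pure strategy of the same player, so the elimination stops.
Surviving strategies — Row: {s4}; Column: {CL}.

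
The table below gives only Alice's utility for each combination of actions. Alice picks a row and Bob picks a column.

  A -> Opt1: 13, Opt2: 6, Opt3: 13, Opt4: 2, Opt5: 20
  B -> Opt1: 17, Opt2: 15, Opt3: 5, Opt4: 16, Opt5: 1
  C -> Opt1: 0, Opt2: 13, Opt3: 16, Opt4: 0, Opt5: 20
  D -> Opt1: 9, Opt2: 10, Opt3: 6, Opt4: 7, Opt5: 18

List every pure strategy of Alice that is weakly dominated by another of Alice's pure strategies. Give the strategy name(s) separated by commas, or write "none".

Nothing dominates A: B at Opt3 (13>5); C at Opt1 (13>0); D at Opt1 (13>9).
Nothing dominates B: A at Opt1 (17>13); C at Opt1 (17>0); D at Opt1 (17>9).
C: no other strategy beats it everywhere (A at Opt2 (13>6); B at Opt3 (16>5); D at Opt2 (13>10)).
D is not dominated — it holds its own against A at Opt2 (10>6); B at Opt3 (6>5); C at Opt1 (9>0).

none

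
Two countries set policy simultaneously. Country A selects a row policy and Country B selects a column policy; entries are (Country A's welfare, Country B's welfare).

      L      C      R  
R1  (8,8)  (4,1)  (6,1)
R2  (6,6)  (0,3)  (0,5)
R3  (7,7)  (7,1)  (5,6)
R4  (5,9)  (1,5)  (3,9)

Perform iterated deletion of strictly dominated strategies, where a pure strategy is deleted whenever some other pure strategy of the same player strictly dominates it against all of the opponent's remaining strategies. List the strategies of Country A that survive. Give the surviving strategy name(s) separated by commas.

R1

For Country A, R1 strictly dominates R2 on the remaining columns (L: 8>6, C: 4>0, R: 6>0); eliminate R2.
For Country A, R1 strictly dominates R4 on the remaining columns (L: 8>5, C: 4>1, R: 6>3); eliminate R4.
Column C is eliminated: L beats it against every remaining row (R1: 8>1, R3: 7>1).
For Country A, R1 strictly dominates R3 on the remaining columns (L: 8>7, R: 6>5); eliminate R3.
For Country B, L strictly dominates R on the remaining rows (R1: 8>1); eliminate R.
Among the remaining strategies, none is strictly dominated by another pure strategy of the same player, so the elimination stops.
Surviving strategies — Country A: {R1}; Country B: {L}.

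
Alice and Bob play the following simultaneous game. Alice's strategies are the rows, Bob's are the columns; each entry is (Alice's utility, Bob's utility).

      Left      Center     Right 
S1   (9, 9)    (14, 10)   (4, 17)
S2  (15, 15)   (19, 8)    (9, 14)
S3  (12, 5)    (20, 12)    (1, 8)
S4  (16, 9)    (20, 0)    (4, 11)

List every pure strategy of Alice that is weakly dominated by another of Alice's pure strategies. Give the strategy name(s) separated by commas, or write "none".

S2 weakly dominates S1 — Left: 15>9, Center: 19>14, Right: 9>4.
Nothing dominates S2: S1 at Left (15>9); S3 at Left (15>12); S4 at Right (9>4).
S4 weakly dominates S3 — Left: 16>12, Center: 20=20, Right: 4>1.
S4 is not dominated — it holds its own against S1 at Left (16>9); S2 at Left (16>15); S3 at Left (16>12).

S1, S3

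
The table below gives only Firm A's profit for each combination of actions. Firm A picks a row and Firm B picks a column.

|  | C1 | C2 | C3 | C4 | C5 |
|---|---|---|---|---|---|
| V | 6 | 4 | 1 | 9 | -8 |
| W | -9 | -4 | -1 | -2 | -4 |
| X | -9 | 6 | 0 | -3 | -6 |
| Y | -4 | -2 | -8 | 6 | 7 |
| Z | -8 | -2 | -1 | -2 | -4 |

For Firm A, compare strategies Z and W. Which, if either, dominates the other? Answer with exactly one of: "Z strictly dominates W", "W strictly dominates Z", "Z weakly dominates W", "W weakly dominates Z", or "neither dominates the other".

Z weakly dominates W

Z's payoffs vs W's, by Firm B's action — C1: -8>-9, C2: -2>-4, C3: -1=-1, C4: -2=-2, C5: -4=-4.
Z is at least as good everywhere and strictly better somewhere (tied only at C3, C4, C5), so Z weakly but not strictly dominates W.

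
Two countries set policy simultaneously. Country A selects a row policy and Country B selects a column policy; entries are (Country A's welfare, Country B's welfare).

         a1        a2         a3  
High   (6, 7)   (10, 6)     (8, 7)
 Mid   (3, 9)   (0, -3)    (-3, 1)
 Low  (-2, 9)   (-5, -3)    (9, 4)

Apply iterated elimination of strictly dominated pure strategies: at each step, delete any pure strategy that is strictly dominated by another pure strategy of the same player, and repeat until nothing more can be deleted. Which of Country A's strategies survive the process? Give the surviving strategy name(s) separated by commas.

High, Low

For Country A, High strictly dominates Mid on the remaining columns (a1: 6>3, a2: 10>0, a3: 8>-3); eliminate Mid.
For Country B, a1 strictly dominates a2 on the remaining rows (High: 7>6, Low: 9>-3); eliminate a2.
Among the remaining strategies, none is strictly dominated by another pure strategy of the same player, so the elimination stops.
Surviving strategies — Country A: {High, Low}; Country B: {a1, a3}.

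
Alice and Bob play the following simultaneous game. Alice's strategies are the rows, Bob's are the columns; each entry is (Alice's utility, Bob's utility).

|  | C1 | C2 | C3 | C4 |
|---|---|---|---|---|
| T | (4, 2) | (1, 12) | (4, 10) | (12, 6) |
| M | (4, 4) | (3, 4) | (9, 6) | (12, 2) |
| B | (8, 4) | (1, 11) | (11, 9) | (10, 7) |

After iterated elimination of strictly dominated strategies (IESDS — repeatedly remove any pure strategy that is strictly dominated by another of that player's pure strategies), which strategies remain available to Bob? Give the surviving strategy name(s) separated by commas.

C2, C3

Column C1 is eliminated: C3 beats it against every remaining row (T: 10>2, M: 6>4, B: 9>4).
For Bob, C2 strictly dominates C4 on the remaining rows (T: 12>6, M: 4>2, B: 11>7); eliminate C4.
For Alice, M strictly dominates T on the remaining columns (C2: 3>1, C3: 9>4); eliminate T.
Among the remaining strategies, none is strictly dominated by another pure strategy of the same player, so the elimination stops.
Surviving strategies — Alice: {M, B}; Bob: {C2, C3}.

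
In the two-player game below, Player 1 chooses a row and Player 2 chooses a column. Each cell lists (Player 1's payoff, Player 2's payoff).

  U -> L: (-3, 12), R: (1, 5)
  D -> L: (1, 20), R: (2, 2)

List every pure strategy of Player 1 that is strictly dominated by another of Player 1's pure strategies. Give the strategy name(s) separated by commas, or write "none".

U

D strictly dominates U — L: 1>-3, R: 2>1.
D is not dominated — it holds its own against U at L (1>-3).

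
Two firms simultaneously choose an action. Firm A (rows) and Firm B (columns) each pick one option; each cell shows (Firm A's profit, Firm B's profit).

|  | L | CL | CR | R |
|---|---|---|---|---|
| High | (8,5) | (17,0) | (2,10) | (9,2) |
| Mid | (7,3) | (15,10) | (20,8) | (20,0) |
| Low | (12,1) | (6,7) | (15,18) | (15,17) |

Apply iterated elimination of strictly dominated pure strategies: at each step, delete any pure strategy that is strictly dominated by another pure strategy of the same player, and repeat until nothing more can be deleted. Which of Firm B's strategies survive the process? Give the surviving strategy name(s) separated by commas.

CL, CR

Firm B's strategy L is strictly dominated by CR (High: 10>5, Mid: 8>3, Low: 18>1) and is removed.
Firm A's strategy Low is strictly dominated by Mid (CL: 15>6, CR: 20>15, R: 20>15) and is removed.
Column R is eliminated: CR beats it against every remaining row (High: 10>2, Mid: 8>0).
Among the remaining strategies, none is strictly dominated by another pure strategy of the same player, so the elimination stops.
Surviving strategies — Firm A: {High, Mid}; Firm B: {CL, CR}.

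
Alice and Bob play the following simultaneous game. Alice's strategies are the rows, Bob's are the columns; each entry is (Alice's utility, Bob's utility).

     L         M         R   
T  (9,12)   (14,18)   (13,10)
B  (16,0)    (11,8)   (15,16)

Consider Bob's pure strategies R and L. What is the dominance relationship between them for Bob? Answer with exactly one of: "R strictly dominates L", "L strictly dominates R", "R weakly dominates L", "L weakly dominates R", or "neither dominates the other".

neither dominates the other

R's payoffs vs L's, by Alice's action — T: 10<12, B: 16>0.
R does better at B but worse at T; neither strategy dominates the other.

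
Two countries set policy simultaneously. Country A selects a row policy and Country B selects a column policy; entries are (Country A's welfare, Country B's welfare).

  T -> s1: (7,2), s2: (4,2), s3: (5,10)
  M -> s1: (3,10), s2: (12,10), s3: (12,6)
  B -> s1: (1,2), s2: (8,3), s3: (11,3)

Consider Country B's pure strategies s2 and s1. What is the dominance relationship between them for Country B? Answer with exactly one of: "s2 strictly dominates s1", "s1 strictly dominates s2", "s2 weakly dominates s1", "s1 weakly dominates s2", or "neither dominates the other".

s2's payoffs vs s1's, by Country A's action — T: 2=2, M: 10=10, B: 3>2.
s2 is at least as good everywhere and strictly better somewhere (tied only at T, M), so s2 weakly but not strictly dominates s1.

s2 weakly dominates s1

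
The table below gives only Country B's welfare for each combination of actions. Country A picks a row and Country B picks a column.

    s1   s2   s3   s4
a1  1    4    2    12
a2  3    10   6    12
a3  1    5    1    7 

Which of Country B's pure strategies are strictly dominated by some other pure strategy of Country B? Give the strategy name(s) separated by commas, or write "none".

s1, s2, s3

s1 is strictly dominated by s2 (a1: 4>1, a2: 10>3, a3: 5>1).
s4 strictly dominates s2 — a1: 12>4, a2: 12>10, a3: 7>5.
s2 strictly dominates s3 — a1: 4>2, a2: 10>6, a3: 5>1.
s4: no other strategy beats it everywhere (s1 at a1 (12>1); s2 at a1 (12>4); s3 at a1 (12>2)).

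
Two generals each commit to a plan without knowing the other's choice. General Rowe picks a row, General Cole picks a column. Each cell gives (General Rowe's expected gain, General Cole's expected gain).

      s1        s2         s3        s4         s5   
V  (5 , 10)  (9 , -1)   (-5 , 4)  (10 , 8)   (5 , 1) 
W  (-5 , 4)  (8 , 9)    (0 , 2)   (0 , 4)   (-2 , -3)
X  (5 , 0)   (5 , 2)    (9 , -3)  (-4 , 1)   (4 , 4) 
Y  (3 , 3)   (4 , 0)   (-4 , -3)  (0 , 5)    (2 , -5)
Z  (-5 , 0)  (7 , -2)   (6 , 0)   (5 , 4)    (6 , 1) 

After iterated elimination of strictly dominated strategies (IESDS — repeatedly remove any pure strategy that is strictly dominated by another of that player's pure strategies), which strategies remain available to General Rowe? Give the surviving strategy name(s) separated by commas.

For General Cole, s4 strictly dominates s3 on the remaining rows (V: 8>4, W: 4>2, X: 1>-3, Y: 5>-3, Z: 4>0); eliminate s3.
For General Rowe, V strictly dominates W on the remaining columns (s1: 5>-5, s2: 9>8, s4: 10>0, s5: 5>-2); eliminate W.
General Rowe's strategy Y is strictly dominated by V (s1: 5>3, s2: 9>4, s4: 10>0, s5: 5>2) and is removed.
General Cole's strategy s2 is strictly dominated by s5 (V: 1>-1, X: 4>2, Z: 1>-2) and is removed.
Among the remaining strategies, none is strictly dominated by another pure strategy of the same player, so the elimination stops.
Surviving strategies — General Rowe: {V, X, Z}; General Cole: {s1, s4, s5}.

V, X, Z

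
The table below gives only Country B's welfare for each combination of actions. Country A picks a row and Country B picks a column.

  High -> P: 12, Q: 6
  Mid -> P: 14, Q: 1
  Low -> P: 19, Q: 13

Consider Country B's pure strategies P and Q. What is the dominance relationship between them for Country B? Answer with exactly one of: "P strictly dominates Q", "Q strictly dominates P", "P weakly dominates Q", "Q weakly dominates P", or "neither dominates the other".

P strictly dominates Q

P's payoffs vs Q's, by Country A's action — High: 12>6, Mid: 14>1, Low: 19>13.
P gives a strictly higher payoff against each opponent action, so P strictly dominates Q.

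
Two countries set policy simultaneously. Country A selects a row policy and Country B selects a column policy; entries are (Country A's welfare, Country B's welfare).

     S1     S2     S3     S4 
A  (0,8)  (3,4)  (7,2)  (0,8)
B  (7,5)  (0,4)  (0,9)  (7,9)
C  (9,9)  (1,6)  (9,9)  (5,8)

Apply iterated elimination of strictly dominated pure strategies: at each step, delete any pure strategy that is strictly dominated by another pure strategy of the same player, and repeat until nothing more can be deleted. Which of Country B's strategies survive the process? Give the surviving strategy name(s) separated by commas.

S1, S3, S4

For Country B, S1 strictly dominates S2 on the remaining rows (A: 8>4, B: 5>4, C: 9>6); eliminate S2.
Country A's strategy A is strictly dominated by C (S1: 9>0, S3: 9>7, S4: 5>0) and is removed.
Among the remaining strategies, none is strictly dominated by another pure strategy of the same player, so the elimination stops.
Surviving strategies — Country A: {B, C}; Country B: {S1, S3, S4}.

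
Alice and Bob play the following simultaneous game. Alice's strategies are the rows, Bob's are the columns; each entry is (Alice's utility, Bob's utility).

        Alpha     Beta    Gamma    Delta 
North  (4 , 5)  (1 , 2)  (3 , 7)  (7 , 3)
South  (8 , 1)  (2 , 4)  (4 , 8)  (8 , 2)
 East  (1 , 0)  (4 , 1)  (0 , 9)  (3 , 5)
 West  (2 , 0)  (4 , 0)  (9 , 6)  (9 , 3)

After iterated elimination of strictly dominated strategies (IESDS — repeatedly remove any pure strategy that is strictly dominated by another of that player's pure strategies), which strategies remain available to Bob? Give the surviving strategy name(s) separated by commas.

For Alice, South strictly dominates North on the remaining columns (Alpha: 8>4, Beta: 2>1, Gamma: 4>3, Delta: 8>7); eliminate North.
For Bob, Gamma strictly dominates Alpha on the remaining rows (South: 8>1, East: 9>0, West: 6>0); eliminate Alpha.
Alice's strategy South is strictly dominated by West (Beta: 4>2, Gamma: 9>4, Delta: 9>8) and is removed.
For Bob, Gamma strictly dominates Beta on the remaining rows (East: 9>1, West: 6>0); eliminate Beta.
Row East is eliminated: West beats it against every remaining column (Gamma: 9>0, Delta: 9>3).
Bob's strategy Delta is strictly dominated by Gamma (West: 6>3) and is removed.
Among the remaining strategies, none is strictly dominated by another pure strategy of the same player, so the elimination stops.
Surviving strategies — Alice: {West}; Bob: {Gamma}.

Gamma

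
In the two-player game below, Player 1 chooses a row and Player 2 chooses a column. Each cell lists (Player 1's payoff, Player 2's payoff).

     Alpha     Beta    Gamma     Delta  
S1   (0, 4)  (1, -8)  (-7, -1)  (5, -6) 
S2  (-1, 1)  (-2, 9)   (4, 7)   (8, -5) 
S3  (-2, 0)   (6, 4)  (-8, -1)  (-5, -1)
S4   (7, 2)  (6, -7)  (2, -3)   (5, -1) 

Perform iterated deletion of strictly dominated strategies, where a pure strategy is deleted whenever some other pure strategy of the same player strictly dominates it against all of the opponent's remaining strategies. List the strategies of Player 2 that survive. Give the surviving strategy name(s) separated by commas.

Alpha, Beta, Gamma

Player 2's strategy Delta is strictly dominated by Alpha (S1: 4>-6, S2: 1>-5, S3: 0>-1, S4: 2>-1) and is removed.
Player 1's strategy S1 is strictly dominated by S4 (Alpha: 7>0, Beta: 6>1, Gamma: 2>-7) and is removed.
Among the remaining strategies, none is strictly dominated by another pure strategy of the same player, so the elimination stops.
Surviving strategies — Player 1: {S2, S3, S4}; Player 2: {Alpha, Beta, Gamma}.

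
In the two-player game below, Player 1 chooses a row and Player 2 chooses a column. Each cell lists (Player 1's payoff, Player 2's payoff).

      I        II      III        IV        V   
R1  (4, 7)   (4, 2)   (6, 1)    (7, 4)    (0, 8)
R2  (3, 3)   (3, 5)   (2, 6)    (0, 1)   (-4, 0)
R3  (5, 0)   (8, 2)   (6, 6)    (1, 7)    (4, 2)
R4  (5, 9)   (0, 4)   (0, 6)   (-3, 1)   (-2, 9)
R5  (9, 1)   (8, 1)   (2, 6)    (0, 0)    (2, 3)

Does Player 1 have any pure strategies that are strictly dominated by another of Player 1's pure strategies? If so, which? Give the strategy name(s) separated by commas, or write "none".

R1: no other strategy beats it everywhere (R2 at I (4>3); R3 at III (6=6); R4 at II (4>0); R5 at III (6>2)).
R1 strictly dominates R2 — I: 4>3, II: 4>3, III: 6>2, IV: 7>0, V: 0>-4.
Nothing dominates R3: R1 at I (5>4); R2 at I (5>3); R4 at I (5=5); R5 at II (8=8).
R4: dominated, since R5 does at least as well everywhere (I: 9>5, II: 8>0, III: 2>0, IV: 0>-3, V: 2>-2).
R5: no other strategy beats it everywhere (R1 at I (9>4); R2 at I (9>3); R3 at I (9>5); R4 at I (9>5)).

R2, R4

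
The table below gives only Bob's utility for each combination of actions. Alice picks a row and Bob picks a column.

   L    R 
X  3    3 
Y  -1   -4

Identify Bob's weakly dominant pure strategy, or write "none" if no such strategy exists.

L

L vs R: X: 3=3, Y: -1>-4.
L is at least as good as every other strategy against every opponent action, so it is weakly dominant.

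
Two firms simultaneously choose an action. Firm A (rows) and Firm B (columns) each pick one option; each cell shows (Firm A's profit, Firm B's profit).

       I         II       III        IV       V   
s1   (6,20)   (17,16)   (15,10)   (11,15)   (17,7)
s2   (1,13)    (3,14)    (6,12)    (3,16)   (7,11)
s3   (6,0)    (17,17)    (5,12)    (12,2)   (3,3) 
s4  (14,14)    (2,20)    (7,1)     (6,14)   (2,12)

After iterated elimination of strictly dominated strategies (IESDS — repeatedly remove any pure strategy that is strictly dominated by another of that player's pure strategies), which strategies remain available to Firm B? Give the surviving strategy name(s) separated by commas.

Row s2 is eliminated: s1 beats it against every remaining column (I: 6>1, II: 17>3, III: 15>6, IV: 11>3, V: 17>7).
Column III is eliminated: II beats it against every remaining row (s1: 16>10, s3: 17>12, s4: 20>1).
Firm B's strategy IV is strictly dominated by II (s1: 16>15, s3: 17>2, s4: 20>14) and is removed.
For Firm B, II strictly dominates V on the remaining rows (s1: 16>7, s3: 17>3, s4: 20>12); eliminate V.
Among the remaining strategies, none is strictly dominated by another pure strategy of the same player, so the elimination stops.
Surviving strategies — Firm A: {s1, s3, s4}; Firm B: {I, II}.

I, II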